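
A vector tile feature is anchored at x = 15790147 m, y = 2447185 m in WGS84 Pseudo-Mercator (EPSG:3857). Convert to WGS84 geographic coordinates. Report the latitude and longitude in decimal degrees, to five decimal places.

lat 21.46310°, lon 141.84530°

R = 6378137 m. λ = x/R = 141.84530389°.
φ = 2·arctan(exp(y/R)) − 90° = 2·arctan(1.46768) − 90° = 21.46310201°.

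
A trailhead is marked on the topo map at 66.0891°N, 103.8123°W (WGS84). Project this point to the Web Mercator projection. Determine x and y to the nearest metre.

x -11556332 m, y 9901274 m

Web Mercator is spherical with R = a = 6378137 m.
x = R·λ = 6378137 × -1.811866439 = -11556332.374 m.
y = R·ln tan(π/4 + φ/2) = 6378137 × 1.552377178 = 9901274.314 m.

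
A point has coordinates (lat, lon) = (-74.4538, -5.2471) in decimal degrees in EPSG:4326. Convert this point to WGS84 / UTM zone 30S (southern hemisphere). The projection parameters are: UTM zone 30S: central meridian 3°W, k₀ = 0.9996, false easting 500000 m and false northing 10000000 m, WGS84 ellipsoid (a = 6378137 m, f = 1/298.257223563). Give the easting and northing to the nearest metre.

E 432789 m, N 1736063 m

Zone 30 central meridian λ₀ = 6×30 − 183 = -3°; Δλ = -2.2471°.
Transverse Mercator on WGS84 with k₀ = 0.9996 gives E = 432789.433 m, N = 1736063.336 m.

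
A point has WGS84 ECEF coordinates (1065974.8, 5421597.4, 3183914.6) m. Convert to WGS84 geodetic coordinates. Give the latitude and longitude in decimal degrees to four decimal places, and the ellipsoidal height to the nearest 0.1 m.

λ = atan2(Y, X) = 78.87659952°; p = √(X²+Y²) = 5525397.8 m.
Bowring's method on WGS84 (a = 6378137 m, b = 6356752.314 m) gives φ = 30.11860032°, h = 4308.205 m.

lat 30.1186°, lon 78.8766°, h 4308.2 m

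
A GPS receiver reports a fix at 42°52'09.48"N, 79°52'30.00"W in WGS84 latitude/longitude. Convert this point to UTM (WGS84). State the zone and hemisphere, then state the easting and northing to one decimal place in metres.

Zone 17N: E 591891.5 m, N 4746914.7 m

Longitude -79.8750° lies in the 6° band [-84°, -78°), giving zone 17; latitude is north of the equator, so 17N.
Zone 17 central meridian λ₀ = 6×17 − 183 = -81°; Δλ = +1.1250°.
Transverse Mercator on WGS84 with k₀ = 0.9996 gives E = 591891.462 m, N = 4746914.744 m.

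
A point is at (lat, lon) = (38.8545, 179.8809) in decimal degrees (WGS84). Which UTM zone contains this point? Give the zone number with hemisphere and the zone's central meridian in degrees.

Zone 60N, central meridian 177°

UTM zone = ⌊(λ + 180)/6⌋ + 1; 179.8809° ∈ [174°, 180°) → zone 60.
Hemisphere: N (φ ≥ 0).
Central meridian λ₀ = 6×60 − 183 = 177°.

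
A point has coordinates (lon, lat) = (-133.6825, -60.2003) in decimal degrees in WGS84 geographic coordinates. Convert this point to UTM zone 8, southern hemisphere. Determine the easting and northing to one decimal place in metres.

E 573039.2 m, N 3325552.8 m

Zone 8 central meridian λ₀ = 6×8 − 183 = -135°; Δλ = +1.3175°.
Transverse Mercator on WGS84 with k₀ = 0.9996 gives E = 573039.165 m, N = 3325552.752 m.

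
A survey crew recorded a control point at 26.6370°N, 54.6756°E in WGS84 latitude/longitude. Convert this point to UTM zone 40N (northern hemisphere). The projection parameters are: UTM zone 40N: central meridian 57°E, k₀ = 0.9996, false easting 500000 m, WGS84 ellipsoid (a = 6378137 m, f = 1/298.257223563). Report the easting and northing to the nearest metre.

Zone 40 central meridian λ₀ = 6×40 − 183 = 57°; Δλ = -2.3244°.
Transverse Mercator on WGS84 with k₀ = 0.9996 gives E = 268610.127 m, N = 2948335.740 m.

E 268610 m, N 2948336 m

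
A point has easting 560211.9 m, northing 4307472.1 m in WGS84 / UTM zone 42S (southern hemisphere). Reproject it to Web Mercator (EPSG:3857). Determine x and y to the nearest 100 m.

Unproject from UTM 42S (λ₀ = 69°) → φ = -51.38080015°, λ = 69.86519953°.
Web Mercator (R = 6378137 m): x = 7777358.435 m, y = -6688931.305 m.

x 7777400 m, y -6688900 m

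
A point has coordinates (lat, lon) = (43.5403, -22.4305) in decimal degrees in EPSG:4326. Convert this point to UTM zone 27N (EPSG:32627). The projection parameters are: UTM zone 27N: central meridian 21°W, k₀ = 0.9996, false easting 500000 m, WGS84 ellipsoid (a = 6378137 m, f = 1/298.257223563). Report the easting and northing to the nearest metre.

E 384429 m, N 4821811 m

Zone 27 central meridian λ₀ = 6×27 − 183 = -21°; Δλ = -1.4305°.
Transverse Mercator on WGS84 with k₀ = 0.9996 gives E = 384428.504 m, N = 4821810.990 m.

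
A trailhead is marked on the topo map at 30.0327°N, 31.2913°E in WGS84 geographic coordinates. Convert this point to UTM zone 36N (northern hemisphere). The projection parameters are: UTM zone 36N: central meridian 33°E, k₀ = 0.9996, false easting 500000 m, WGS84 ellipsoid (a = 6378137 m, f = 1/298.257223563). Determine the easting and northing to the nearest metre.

Zone 36 central meridian λ₀ = 6×36 − 183 = 33°; Δλ = -1.7087°.
Transverse Mercator on WGS84 with k₀ = 0.9996 gives E = 335241.618 m, N = 3323638.605 m.

E 335242 m, N 3323639 m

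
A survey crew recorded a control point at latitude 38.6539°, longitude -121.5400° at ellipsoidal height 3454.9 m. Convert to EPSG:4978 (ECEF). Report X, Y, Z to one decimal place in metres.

WGS84: a = 6378137 m, e² = 0.006694380; N(φ) = a/√(1−e²sin²φ) = 6386482.456 m.
X = (N+h)·cosφ·cosλ = -2610297.354 m; Y = (N+h)·cosφ·sinλ = -4252950.645 m; Z = (N(1−e²)+h)·sinφ = 3964543.187 m.

X -2610297.4 m, Y -4252950.6 m, Z 3964543.2 m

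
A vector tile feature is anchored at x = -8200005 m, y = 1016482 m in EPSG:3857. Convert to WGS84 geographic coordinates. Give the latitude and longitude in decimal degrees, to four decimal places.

R = 6378137 m. λ = x/R = -73.66189821°.
φ = 2·arctan(exp(y/R)) − 90° = 2·arctan(1.17277) − 90° = 9.09280330°.

lat 9.0928°, lon -73.6619°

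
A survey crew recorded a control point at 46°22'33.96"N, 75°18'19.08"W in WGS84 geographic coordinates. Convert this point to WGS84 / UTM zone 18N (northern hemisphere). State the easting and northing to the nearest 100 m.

E 476500 m, N 5135900 m

Zone 18 central meridian λ₀ = 6×18 − 183 = -75°; Δλ = -0.3053°.
Transverse Mercator on WGS84 with k₀ = 0.9996 gives E = 476520.602 m, N = 5135881.445 m.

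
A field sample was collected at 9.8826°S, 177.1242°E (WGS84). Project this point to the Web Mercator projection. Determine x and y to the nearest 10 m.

x 19717380 m, y -1105620 m

Web Mercator is spherical with R = a = 6378137 m.
x = R·λ = 6378137 × 3.091400475 = 19717375.751 m.
y = R·ln tan(π/4 + φ/2) = 6378137 × -0.173345578 = -1105621.845 m.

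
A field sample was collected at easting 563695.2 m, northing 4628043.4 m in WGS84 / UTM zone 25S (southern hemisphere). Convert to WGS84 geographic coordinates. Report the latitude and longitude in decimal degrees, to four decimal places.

lat -48.4975°, lon -32.1378°

Zone 25S: λ₀ = -33°, k₀ = 0.9996, false easting 500000 m, false northing 10000000 m.
Meridian distance M = (N − FN)/k₀ = -5374106.2 m.
Inverse transverse Mercator on WGS84 gives φ = -48.49749978°, λ = -32.13779935°.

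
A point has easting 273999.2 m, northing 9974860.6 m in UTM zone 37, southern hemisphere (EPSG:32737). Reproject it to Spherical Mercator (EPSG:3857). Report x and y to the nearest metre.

Unproject from UTM 37S (λ₀ = 39°) → φ = -0.22730024°, λ = 36.96940006°.
Web Mercator (R = 6378137 m): x = 4115414.790 m, y = -25303.013 m.

x 4115415 m, y -25303 m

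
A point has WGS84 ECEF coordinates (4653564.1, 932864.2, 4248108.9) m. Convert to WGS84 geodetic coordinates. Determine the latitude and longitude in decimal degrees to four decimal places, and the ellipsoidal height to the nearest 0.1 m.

λ = atan2(Y, X) = 11.33539973°; p = √(X²+Y²) = 4746145.2 m.
Bowring's method on WGS84 (a = 6378137 m, b = 6356752.314 m) gives φ = 42.02189988°, h = 1042.221 m.

lat 42.0219°, lon 11.3354°, h 1042.2 m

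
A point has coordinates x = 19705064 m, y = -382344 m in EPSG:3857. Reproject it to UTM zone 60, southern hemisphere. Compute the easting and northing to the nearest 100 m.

Web Mercator inverse (R = 6378137 m) → φ = -3.43259935°, λ = 177.01360166°.
UTM 60S forward: E = 501510.827 m, N = 9620590.070 m.

E 501500 m, N 9620600 m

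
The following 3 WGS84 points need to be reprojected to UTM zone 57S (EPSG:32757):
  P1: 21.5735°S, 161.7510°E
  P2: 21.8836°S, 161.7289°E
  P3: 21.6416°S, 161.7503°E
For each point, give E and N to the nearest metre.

UTM zone 57S: λ₀ = 159°, k₀ = 0.9996.
P1 (-21.5735°, 161.7510°) → (784882.196, 7611863.332) m.
P2 (-21.8836°, 161.7289°) → (781986.176, 7577552.568) m.
P3 (-21.6416°, 161.7503°) → (784676.215, 7604320.881) m.

P1: E 784882 m, N 7611863 m; P2: E 781986 m, N 7577553 m; P3: E 784676 m, N 7604321 m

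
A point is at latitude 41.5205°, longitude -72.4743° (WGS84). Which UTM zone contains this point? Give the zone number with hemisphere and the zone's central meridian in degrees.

UTM zone = ⌊(λ + 180)/6⌋ + 1; -72.4743° ∈ [-78°, -72°) → zone 18.
Hemisphere: N (φ ≥ 0).
Central meridian λ₀ = 6×18 − 183 = -75°.

Zone 18N, central meridian -75°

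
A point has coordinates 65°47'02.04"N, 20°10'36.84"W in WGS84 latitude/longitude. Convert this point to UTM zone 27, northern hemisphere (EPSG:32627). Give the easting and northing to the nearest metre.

E 537673 m, N 7296070 m

Zone 27 central meridian λ₀ = 6×27 − 183 = -21°; Δλ = +0.8231°.
Transverse Mercator on WGS84 with k₀ = 0.9996 gives E = 537672.668 m, N = 7296070.060 m.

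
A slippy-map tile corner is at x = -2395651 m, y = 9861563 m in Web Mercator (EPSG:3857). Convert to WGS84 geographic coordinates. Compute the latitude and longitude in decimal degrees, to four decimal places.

lat 65.9441°, lon -21.5205°

R = 6378137 m. λ = x/R = -21.52049909°.
φ = 2·arctan(exp(y/R)) − 90° = 2·arctan(4.69337) − 90° = 65.94409855°.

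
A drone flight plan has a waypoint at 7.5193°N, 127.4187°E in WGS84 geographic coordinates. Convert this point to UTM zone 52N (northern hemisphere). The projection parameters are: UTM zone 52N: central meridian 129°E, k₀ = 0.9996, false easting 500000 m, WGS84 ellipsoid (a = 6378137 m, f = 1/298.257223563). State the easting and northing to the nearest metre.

E 325522 m, N 831471 m

Zone 52 central meridian λ₀ = 6×52 − 183 = 129°; Δλ = -1.5813°.
Transverse Mercator on WGS84 with k₀ = 0.9996 gives E = 325522.465 m, N = 831471.459 m.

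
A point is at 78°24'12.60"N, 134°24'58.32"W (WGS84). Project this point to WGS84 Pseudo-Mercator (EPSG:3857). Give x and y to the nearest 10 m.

x -14963140 m, y 14588390 m

Web Mercator is spherical with R = a = 6378137 m.
x = R·λ = 6378137 × -2.346005258 = -14963142.938 m.
y = R·ln tan(π/4 + φ/2) = 6378137 × 2.287248920 = 14588386.968 m.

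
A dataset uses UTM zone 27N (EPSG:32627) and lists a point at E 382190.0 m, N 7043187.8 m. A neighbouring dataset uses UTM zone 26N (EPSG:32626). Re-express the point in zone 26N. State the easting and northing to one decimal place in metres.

UTM 27N → geographic: φ = 63.49739960°, λ = -23.36659914°.
UTM 26N (λ₀ = -27°) forward: E = 680829.733 m, N = 7046143.505 m.

E 680829.7 m, N 7046143.5 m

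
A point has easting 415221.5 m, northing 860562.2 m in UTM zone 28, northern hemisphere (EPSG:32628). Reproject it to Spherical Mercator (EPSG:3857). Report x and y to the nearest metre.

Unproject from UTM 28N (λ₀ = -15°) → φ = 7.78459977°, λ = -15.76889998°.
Web Mercator (R = 6378137 m): x = -1755385.916 m, y = 869256.197 m.

x -1755386 m, y 869256 m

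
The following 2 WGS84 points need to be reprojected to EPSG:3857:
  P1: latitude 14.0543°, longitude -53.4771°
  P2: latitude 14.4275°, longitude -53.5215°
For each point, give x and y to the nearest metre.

P1: x -5953044 m, y 1580447 m; P2: x -5957986 m, y 1623309 m

Web Mercator: x = R·λ, y = R·ln tan(π/4+φ/2), R = 6378137 m.
P1 (14.0543°, -53.4771°) → (-5953043.541, 1580446.982) m.
P2 (14.4275°, -53.5215°) → (-5957986.126, 1623308.638) m.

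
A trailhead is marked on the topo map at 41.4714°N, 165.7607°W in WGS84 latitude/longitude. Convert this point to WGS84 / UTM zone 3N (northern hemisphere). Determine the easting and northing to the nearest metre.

Zone 3 central meridian λ₀ = 6×3 − 183 = -165°; Δλ = -0.7607°.
Transverse Mercator on WGS84 with k₀ = 0.9996 gives E = 436481.712 m, N = 4591368.332 m.

E 436482 m, N 4591368 m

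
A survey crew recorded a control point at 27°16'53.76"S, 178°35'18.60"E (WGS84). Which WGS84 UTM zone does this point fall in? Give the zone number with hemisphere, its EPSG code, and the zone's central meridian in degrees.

UTM zone = ⌊(λ + 180)/6⌋ + 1; 178.5885° ∈ [174°, 180°) → zone 60.
Hemisphere: S (φ < 0).
Central meridian λ₀ = 6×60 − 183 = 177°.
EPSG code: 32760.

Zone 60S (EPSG:32760), central meridian 177°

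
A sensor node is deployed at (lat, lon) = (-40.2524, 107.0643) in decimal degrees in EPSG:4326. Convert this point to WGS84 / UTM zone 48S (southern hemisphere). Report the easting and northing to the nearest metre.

Zone 48 central meridian λ₀ = 6×48 − 183 = 105°; Δλ = +2.0643°.
Transverse Mercator on WGS84 with k₀ = 0.9996 gives E = 675563.887 m, N = 5542184.171 m.

E 675564 m, N 5542184 m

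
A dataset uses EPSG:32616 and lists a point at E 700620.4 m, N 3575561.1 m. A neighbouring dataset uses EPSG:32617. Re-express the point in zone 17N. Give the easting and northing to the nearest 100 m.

UTM 16N → geographic: φ = 32.29890010°, λ = -84.86929960°.
UTM 17N (λ₀ = -81°) forward: E = 135594.919 m, N = 3580148.175 m.

E 135600 m, N 3580100 m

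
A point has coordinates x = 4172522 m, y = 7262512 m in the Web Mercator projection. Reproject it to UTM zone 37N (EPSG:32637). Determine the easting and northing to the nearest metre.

E 401685 m, N 6038523 m

Web Mercator inverse (R = 6378137 m) → φ = 54.48480233°, λ = 37.48240286°.
UTM 37N forward: E = 401685.354 m, N = 6038523.097 m.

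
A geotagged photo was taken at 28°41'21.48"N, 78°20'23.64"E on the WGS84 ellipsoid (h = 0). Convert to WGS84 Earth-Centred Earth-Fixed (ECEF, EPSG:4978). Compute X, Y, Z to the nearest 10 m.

WGS84: a = 6378137 m, e² = 0.006694380; N(φ) = a/√(1−e²sin²φ) = 6383062.695 m.
X = (N+h)·cosφ·cosλ = 1131678.947 m; Y = (N+h)·cosφ·sinλ = 5483899.858 m; Z = (N(1−e²)+h)·sinφ = 3043737.786 m.

X 1131680 m, Y 5483900 m, Z 3043740 m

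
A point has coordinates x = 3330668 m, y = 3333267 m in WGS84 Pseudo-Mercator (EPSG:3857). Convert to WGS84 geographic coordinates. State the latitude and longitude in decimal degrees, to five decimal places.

R = 6378137 m. λ = x/R = 29.91989971°.
φ = 2·arctan(exp(y/R)) − 90° = 2·arctan(1.68642) − 90° = 28.66649962°.

lat 28.66650°, lon 29.91990°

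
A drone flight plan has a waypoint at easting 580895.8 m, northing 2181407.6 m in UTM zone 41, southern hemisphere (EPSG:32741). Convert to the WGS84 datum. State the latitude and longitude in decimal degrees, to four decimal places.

Zone 41S: λ₀ = 63°, k₀ = 0.9996, false easting 500000 m, false northing 10000000 m.
Meridian distance M = (N − FN)/k₀ = -7821721.1 m.
Inverse transverse Mercator on WGS84 gives φ = -70.45980006°, λ = 65.16750076°.

lat -70.4598°, lon 65.1675°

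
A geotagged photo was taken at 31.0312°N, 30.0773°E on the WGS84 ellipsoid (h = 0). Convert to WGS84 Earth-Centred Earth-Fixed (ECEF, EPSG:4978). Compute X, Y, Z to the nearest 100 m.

X 4733600 m, Y 2741500 m, Z 3268900 m

WGS84: a = 6378137 m, e² = 0.006694380; N(φ) = a/√(1−e²sin²φ) = 6383817.931 m.
X = (N+h)·cosφ·cosλ = 4733645.407 m; Y = (N+h)·cosφ·sinλ = 2741493.224 m; Z = (N(1−e²)+h)·sinφ = 3268858.089 m.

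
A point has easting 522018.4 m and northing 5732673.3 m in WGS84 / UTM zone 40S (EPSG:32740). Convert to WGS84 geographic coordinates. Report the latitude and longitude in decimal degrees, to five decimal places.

lat -38.55410°, lon 57.25270°

Zone 40S: λ₀ = 57°, k₀ = 0.9996, false easting 500000 m, false northing 10000000 m.
Meridian distance M = (N − FN)/k₀ = -4269034.3 m.
Inverse transverse Mercator on WGS84 gives φ = -38.55409966°, λ = 57.25269969°.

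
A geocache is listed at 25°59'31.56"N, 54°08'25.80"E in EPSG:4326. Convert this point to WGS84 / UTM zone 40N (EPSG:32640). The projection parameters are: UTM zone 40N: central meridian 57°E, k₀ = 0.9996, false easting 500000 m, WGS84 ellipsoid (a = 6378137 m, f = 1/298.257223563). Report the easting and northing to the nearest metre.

Zone 40 central meridian λ₀ = 6×40 − 183 = 57°; Δλ = -2.8595°.
Transverse Mercator on WGS84 with k₀ = 0.9996 gives E = 213735.071 m, N = 2877941.265 m.

E 213735 m, N 2877941 m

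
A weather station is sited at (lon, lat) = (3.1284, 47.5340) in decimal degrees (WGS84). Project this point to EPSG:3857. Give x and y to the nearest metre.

Web Mercator is spherical with R = a = 6378137 m.
x = R·λ = 6378137 × 0.054600880 = 348251.895 m.
y = R·ln tan(π/4 + φ/2) = 6378137 × 0.945366373 = 6029676.240 m.

x 348252 m, y 6029676 m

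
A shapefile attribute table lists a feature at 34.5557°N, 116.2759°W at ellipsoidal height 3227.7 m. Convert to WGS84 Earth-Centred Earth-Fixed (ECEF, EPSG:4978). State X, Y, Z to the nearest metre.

WGS84: a = 6378137 m, e² = 0.006694380; N(φ) = a/√(1−e²sin²φ) = 6385016.546 m.
X = (N+h)·cosφ·cosλ = -2329101.732 m; Y = (N+h)·cosφ·sinλ = -4717573.902 m; Z = (N(1−e²)+h)·sinφ = 3599213.215 m.

X -2329102 m, Y -4717574 m, Z 3599213 m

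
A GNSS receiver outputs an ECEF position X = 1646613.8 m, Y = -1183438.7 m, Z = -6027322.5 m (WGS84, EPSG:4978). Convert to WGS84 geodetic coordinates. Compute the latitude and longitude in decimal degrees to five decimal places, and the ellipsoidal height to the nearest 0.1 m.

λ = atan2(Y, X) = -35.70520076°; p = √(X²+Y²) = 2027773.2 m.
Bowring's method on WGS84 (a = 6378137 m, b = 6356752.314 m) gives φ = -71.52149983°, h = 366.206 m.

lat -71.52150°, lon -35.70520°, h 366.2 m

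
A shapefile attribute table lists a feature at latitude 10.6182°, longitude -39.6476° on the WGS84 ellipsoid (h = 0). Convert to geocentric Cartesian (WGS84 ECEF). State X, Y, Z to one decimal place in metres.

WGS84: a = 6378137 m, e² = 0.006694380; N(φ) = a/√(1−e²sin²φ) = 6378861.982 m.
X = (N+h)·cosφ·cosλ = 4827515.679 m; Y = (N+h)·cosφ·sinλ = -4000428.286 m; Z = (N(1−e²)+h)·sinφ = 1167523.366 m.

X 4827515.7 m, Y -4000428.3 m, Z 1167523.4 m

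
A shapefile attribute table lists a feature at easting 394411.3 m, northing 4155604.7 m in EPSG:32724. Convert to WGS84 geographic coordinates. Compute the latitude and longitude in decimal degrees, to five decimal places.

Zone 24S: λ₀ = -39°, k₀ = 0.9996, false easting 500000 m, false northing 10000000 m.
Meridian distance M = (N − FN)/k₀ = -5846734.0 m.
Inverse transverse Mercator on WGS84 gives φ = -52.73910009°, λ = -40.56399941°.

lat -52.73910°, lon -40.56400°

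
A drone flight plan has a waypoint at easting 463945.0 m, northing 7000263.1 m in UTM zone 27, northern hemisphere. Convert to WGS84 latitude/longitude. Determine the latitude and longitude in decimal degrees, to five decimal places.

Zone 27N: λ₀ = -21°, k₀ = 0.9996, false easting 500000 m.
Meridian distance M = (N − FN)/k₀ = 7003064.3 m.
Inverse transverse Mercator on WGS84 gives φ = 63.12989992°, λ = -21.71499993°.

lat 63.12990°, lon -21.71500°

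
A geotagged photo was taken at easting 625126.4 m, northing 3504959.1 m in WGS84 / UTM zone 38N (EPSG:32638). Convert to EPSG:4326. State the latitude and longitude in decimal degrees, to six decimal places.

Zone 38N: λ₀ = 45°, k₀ = 0.9996, false easting 500000 m.
Meridian distance M = (N − FN)/k₀ = 3506361.6 m.
Inverse transverse Mercator on WGS84 gives φ = 31.67309978°, λ = 46.32000008°.

lat 31.673100°, lon 46.320000°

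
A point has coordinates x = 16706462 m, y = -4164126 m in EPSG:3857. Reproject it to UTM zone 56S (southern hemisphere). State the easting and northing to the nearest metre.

Web Mercator inverse (R = 6378137 m) → φ = -35.00180177°, λ = 150.07670158°.
UTM 56S forward: E = 233210.128 m, N = 6122851.206 m.

E 233210 m, N 6122851 m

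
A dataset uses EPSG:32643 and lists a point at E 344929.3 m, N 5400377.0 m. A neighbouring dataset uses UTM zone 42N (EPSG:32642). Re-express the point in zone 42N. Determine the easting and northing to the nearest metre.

UTM 43N → geographic: φ = 48.73710010°, λ = 72.89089947°.
UTM 42N (λ₀ = 69°) forward: E = 786056.543 m, N = 5405537.501 m.

E 786057 m, N 5405538 m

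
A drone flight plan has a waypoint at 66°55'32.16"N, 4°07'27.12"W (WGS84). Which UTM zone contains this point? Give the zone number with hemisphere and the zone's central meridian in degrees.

UTM zone = ⌊(λ + 180)/6⌋ + 1; -4.1242° ∈ [-6°, 0°) → zone 30.
Hemisphere: N (φ ≥ 0).
Central meridian λ₀ = 6×30 − 183 = -3°.

Zone 30N, central meridian -3°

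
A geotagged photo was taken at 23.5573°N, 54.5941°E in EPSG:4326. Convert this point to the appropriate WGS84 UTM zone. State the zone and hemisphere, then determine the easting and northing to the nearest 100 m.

Zone 40N: E 254400 m, N 2607300 m

Longitude 54.5941° lies in the 6° band [54°, 60°), giving zone 40; latitude is north of the equator, so 40N.
Zone 40 central meridian λ₀ = 6×40 − 183 = 57°; Δλ = -2.4059°.
Transverse Mercator on WGS84 with k₀ = 0.9996 gives E = 254414.062 m, N = 2607276.470 m.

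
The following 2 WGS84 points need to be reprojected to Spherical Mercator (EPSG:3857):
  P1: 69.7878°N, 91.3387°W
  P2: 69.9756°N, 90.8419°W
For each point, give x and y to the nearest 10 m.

Web Mercator: x = R·λ, y = R·ln tan(π/4+φ/2), R = 6378137 m.
P1 (69.7878°, -91.3387°) → (-10167777.574, 10999998.434) m.
P2 (69.9756°, -90.8419°) → (-10112474.051, 11060778.677) m.

P1: x -10167780 m, y 11000000 m; P2: x -10112470 m, y 11060780 m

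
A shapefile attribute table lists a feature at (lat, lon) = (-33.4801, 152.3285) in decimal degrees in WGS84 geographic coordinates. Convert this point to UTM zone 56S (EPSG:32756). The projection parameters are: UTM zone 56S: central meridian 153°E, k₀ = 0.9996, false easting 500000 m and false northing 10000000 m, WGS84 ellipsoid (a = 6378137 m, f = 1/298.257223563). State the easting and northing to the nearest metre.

E 437613 m, N 6295285 m

Zone 56 central meridian λ₀ = 6×56 − 183 = 153°; Δλ = -0.6715°.
Transverse Mercator on WGS84 with k₀ = 0.9996 gives E = 437612.639 m, N = 6295285.389 m.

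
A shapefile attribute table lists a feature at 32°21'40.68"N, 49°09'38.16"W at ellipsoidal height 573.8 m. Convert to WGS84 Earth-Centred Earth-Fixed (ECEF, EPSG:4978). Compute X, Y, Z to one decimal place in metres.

X 3526837.9 m, Y -4080205.2 m, Z 3394648.1 m

WGS84: a = 6378137 m, e² = 0.006694380; N(φ) = a/√(1−e²sin²φ) = 6384262.241 m.
X = (N+h)·cosφ·cosλ = 3526837.856 m; Y = (N+h)·cosφ·sinλ = -4080205.174 m; Z = (N(1−e²)+h)·sinφ = 3394648.063 m.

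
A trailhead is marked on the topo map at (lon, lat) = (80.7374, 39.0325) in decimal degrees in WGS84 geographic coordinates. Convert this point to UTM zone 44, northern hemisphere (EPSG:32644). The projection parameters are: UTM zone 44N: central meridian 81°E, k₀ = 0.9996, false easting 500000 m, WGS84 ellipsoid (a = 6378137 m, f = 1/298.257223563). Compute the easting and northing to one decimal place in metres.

E 477271.4 m, N 4320416.0 m

Zone 44 central meridian λ₀ = 6×44 − 183 = 81°; Δλ = -0.2626°.
Transverse Mercator on WGS84 with k₀ = 0.9996 gives E = 477271.395 m, N = 4320415.955 m.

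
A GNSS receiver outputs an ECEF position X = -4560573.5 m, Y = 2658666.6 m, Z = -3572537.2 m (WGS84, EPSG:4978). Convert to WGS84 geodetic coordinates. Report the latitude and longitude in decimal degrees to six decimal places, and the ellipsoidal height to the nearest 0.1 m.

λ = atan2(Y, X) = 149.75920001°; p = √(X²+Y²) = 5278952.4 m.
Bowring's method on WGS84 (a = 6378137 m, b = 6356752.314 m) gives φ = -34.26700021°, h = 2798.603 m.

lat -34.267000°, lon 149.759200°, h 2798.6 m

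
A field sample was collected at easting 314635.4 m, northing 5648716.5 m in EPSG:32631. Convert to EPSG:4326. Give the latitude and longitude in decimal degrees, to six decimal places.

Zone 31N: λ₀ = 3°, k₀ = 0.9996, false easting 500000 m.
Meridian distance M = (N − FN)/k₀ = 5650976.9 m.
Inverse transverse Mercator on WGS84 gives φ = 50.96020021°, λ = 0.36039985°.

lat 50.960200°, lon 0.360400°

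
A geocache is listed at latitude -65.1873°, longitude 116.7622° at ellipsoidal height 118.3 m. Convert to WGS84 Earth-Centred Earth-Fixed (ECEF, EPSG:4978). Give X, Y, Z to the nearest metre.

X -1208605 m, Y 2396559 m, Z -5766612 m

WGS84: a = 6378137 m, e² = 0.006694380; N(φ) = a/√(1−e²sin²φ) = 6395799.211 m.
X = (N+h)·cosφ·cosλ = -1208605.063 m; Y = (N+h)·cosφ·sinλ = 2396558.741 m; Z = (N(1−e²)+h)·sinφ = -5766611.735 m.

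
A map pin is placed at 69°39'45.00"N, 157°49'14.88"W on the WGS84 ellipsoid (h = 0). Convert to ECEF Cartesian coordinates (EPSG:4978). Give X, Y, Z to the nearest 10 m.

X -2058770 m, Y -839290 m, Z 5958060 m

WGS84: a = 6378137 m, e² = 0.006694380; N(φ) = a/√(1−e²sin²φ) = 6396990.363 m.
X = (N+h)·cosφ·cosλ = -2058765.412 m; Y = (N+h)·cosφ·sinλ = -839294.871 m; Z = (N(1−e²)+h)·sinφ = 5958058.320 m.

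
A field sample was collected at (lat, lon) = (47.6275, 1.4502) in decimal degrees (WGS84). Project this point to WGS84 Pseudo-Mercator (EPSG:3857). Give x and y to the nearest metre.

x 161436 m, y 6045106 m

Web Mercator is spherical with R = a = 6378137 m.
x = R·λ = 6378137 × 0.025310765 = 161435.526 m.
y = R·ln tan(π/4 + φ/2) = 6378137 × 0.947785589 = 6045106.333 m.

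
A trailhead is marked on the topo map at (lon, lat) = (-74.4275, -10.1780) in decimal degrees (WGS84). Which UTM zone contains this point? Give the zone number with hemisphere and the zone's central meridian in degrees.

Zone 18S, central meridian -75°

UTM zone = ⌊(λ + 180)/6⌋ + 1; -74.4275° ∈ [-78°, -72°) → zone 18.
Hemisphere: S (φ < 0).
Central meridian λ₀ = 6×18 − 183 = -75°.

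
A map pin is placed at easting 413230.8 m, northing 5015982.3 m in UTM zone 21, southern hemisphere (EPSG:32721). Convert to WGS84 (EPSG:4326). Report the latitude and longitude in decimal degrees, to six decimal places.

lat -45.004300°, lon -58.101001°

Zone 21S: λ₀ = -57°, k₀ = 0.9996, false easting 500000 m, false northing 10000000 m.
Meridian distance M = (N − FN)/k₀ = -4986012.1 m.
Inverse transverse Mercator on WGS84 gives φ = -45.00430037°, λ = -58.10100054°.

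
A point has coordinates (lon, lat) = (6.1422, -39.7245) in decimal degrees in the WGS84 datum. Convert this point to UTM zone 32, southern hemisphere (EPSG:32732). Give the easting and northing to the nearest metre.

Zone 32 central meridian λ₀ = 6×32 − 183 = 9°; Δλ = -2.8578°.
Transverse Mercator on WGS84 with k₀ = 0.9996 gives E = 255062.729 m, N = 5598914.159 m.

E 255063 m, N 5598914 m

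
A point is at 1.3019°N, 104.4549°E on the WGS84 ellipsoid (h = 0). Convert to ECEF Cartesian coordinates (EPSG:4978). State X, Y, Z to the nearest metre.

X -1591689 m, Y 6174650 m, Z 143945 m

WGS84: a = 6378137 m, e² = 0.006694380; N(φ) = a/√(1−e²sin²φ) = 6378148.021 m.
X = (N+h)·cosφ·cosλ = -1591688.640 m; Y = (N+h)·cosφ·sinλ = 6174649.723 m; Z = (N(1−e²)+h)·sinφ = 143944.511 m.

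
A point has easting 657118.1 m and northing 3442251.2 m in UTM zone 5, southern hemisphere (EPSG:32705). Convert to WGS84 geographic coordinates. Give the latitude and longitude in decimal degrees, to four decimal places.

lat -59.1299°, lon -150.2544°

Zone 5S: λ₀ = -153°, k₀ = 0.9996, false easting 500000 m, false northing 10000000 m.
Meridian distance M = (N − FN)/k₀ = -6560372.9 m.
Inverse transverse Mercator on WGS84 gives φ = -59.12990027°, λ = -150.25439918°.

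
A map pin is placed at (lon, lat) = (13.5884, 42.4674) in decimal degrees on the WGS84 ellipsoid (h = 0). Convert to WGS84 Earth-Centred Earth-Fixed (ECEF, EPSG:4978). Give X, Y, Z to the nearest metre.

WGS84: a = 6378137 m, e² = 0.006694380; N(φ) = a/√(1−e²sin²φ) = 6387891.312 m.
X = (N+h)·cosφ·cosλ = 4580203.810 m; Y = (N+h)·cosφ·sinλ = 1107086.393 m; Z = (N(1−e²)+h)·sinφ = 4284044.135 m.

X 4580204 m, Y 1107086 m, Z 4284044 m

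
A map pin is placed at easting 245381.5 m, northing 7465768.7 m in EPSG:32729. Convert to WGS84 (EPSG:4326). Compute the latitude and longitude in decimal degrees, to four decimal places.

Zone 29S: λ₀ = -9°, k₀ = 0.9996, false easting 500000 m, false northing 10000000 m.
Meridian distance M = (N − FN)/k₀ = -2535245.4 m.
Inverse transverse Mercator on WGS84 gives φ = -22.89670040°, λ = -11.48210039°.

lat -22.8967°, lon -11.4821°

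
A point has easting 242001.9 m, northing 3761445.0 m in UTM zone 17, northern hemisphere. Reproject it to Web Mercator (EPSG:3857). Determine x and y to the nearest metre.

x -9327694 m, y 4023687 m

Unproject from UTM 17N (λ₀ = -81°) → φ = 33.96190008°, λ = -83.79209975°.
Web Mercator (R = 6378137 m): x = -9327693.877 m, y = 4023687.284 m.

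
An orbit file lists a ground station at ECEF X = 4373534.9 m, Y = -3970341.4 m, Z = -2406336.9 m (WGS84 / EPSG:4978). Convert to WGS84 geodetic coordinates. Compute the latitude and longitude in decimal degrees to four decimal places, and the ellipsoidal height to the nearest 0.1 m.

λ = atan2(Y, X) = -42.23350041°; p = √(X²+Y²) = 5906895.8 m.
Bowring's method on WGS84 (a = 6378137 m, b = 6356752.314 m) gives φ = -22.29959978°, h = 3154.482 m.

lat -22.2996°, lon -42.2335°, h 3154.5 m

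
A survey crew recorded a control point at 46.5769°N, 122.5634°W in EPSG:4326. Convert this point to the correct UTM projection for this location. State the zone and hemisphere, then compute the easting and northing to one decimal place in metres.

Zone 10N: E 533453.9 m, N 5158240.9 m

Longitude -122.5634° lies in the 6° band [-126°, -120°), giving zone 10; latitude is north of the equator, so 10N.
Zone 10 central meridian λ₀ = 6×10 − 183 = -123°; Δλ = +0.4366°.
Transverse Mercator on WGS84 with k₀ = 0.9996 gives E = 533453.863 m, N = 5158240.863 m.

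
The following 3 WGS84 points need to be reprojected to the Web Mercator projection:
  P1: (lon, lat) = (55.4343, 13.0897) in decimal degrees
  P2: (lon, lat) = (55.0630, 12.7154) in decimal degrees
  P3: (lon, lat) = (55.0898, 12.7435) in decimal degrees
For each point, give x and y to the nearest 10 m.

Web Mercator: x = R·λ, y = R·ln tan(π/4+φ/2), R = 6378137 m.
P1 (13.0897°, 55.4343°) → (6170918.048, 1469982.143) m.
P2 (12.7154°, 55.0630°) → (6129585.122, 1427235.886) m.
P3 (12.7435°, 55.0898°) → (6132568.484, 1430442.785) m.

P1: x 6170920 m, y 1469980 m; P2: x 6129590 m, y 1427240 m; P3: x 6132570 m, y 1430440 m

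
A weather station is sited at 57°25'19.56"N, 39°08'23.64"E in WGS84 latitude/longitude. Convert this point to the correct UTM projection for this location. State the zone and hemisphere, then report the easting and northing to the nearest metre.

Zone 37N: E 508402 m, N 6364382 m

Longitude 39.1399° lies in the 6° band [36°, 42°), giving zone 37; latitude is north of the equator, so 37N.
Zone 37 central meridian λ₀ = 6×37 − 183 = 39°; Δλ = +0.1399°.
Transverse Mercator on WGS84 with k₀ = 0.9996 gives E = 508402.174 m, N = 6364382.358 m.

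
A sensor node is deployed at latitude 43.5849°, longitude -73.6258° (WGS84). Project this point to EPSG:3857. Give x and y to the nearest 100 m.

x -8196000 m, y 5401400 m

Web Mercator is spherical with R = a = 6378137 m.
x = R·λ = 6378137 × -1.285012624 = -8195986.565 m.
y = R·ln tan(π/4 + φ/2) = 6378137 × 0.846866039 = 5401427.615 m.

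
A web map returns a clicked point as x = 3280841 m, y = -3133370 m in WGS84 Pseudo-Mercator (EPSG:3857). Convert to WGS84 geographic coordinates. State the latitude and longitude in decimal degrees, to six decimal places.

R = 6378137 m. λ = x/R = 29.47229615°.
φ = 2·arctan(exp(y/R)) − 90° = 2·arctan(0.61185) − 90° = -27.07919815°.

lat -27.079198°, lon 29.472296°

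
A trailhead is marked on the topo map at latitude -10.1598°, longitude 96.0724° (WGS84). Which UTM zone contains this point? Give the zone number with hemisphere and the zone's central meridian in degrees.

UTM zone = ⌊(λ + 180)/6⌋ + 1; 96.0724° ∈ [96°, 102°) → zone 47.
Hemisphere: S (φ < 0).
Central meridian λ₀ = 6×47 − 183 = 99°.

Zone 47S, central meridian 99°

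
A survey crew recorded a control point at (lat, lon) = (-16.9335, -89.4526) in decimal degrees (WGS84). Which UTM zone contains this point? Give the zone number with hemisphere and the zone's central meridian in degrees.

UTM zone = ⌊(λ + 180)/6⌋ + 1; -89.4526° ∈ [-90°, -84°) → zone 16.
Hemisphere: S (φ < 0).
Central meridian λ₀ = 6×16 − 183 = -87°.

Zone 16S, central meridian -87°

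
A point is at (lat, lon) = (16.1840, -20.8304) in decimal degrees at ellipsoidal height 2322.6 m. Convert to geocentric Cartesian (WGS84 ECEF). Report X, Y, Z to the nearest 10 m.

X 5728580 m, Y -2179560 m, Z 1766940 m

WGS84: a = 6378137 m, e² = 0.006694380; N(φ) = a/√(1−e²sin²φ) = 6379796.163 m.
X = (N+h)·cosφ·cosλ = 5728582.897 m; Y = (N+h)·cosφ·sinλ = -2179563.267 m; Z = (N(1−e²)+h)·sinφ = 1766938.929 m.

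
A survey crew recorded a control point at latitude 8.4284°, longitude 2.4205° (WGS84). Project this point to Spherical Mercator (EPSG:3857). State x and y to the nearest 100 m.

x 269400 m, y 941600 m

Web Mercator is spherical with R = a = 6378137 m.
x = R·λ = 6378137 × 0.042245695 = 269448.827 m.
y = R·ln tan(π/4 + φ/2) = 6378137 × 0.147636757 = 941647.460 m.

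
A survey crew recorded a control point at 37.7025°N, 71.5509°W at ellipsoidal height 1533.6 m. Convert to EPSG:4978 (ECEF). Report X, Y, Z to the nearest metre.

X 1599369 m, Y -4794160 m, Z 3880309 m

WGS84: a = 6378137 m, e² = 0.006694380; N(φ) = a/√(1−e²sin²φ) = 6386136.651 m.
X = (N+h)·cosφ·cosλ = 1599369.087 m; Y = (N+h)·cosφ·sinλ = -4794159.989 m; Z = (N(1−e²)+h)·sinφ = 3880308.598 m.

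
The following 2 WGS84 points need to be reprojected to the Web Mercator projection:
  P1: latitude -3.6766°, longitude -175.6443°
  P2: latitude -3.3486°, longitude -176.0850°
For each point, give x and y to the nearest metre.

P1: x -19552634 m, y -409558 m; P2: x -19601693 m, y -372977 m

Web Mercator: x = R·λ, y = R·ln tan(π/4+φ/2), R = 6378137 m.
P1 (-3.6766°, -175.6443°) → (-19552634.037, -409558.405) m.
P2 (-3.3486°, -176.0850°) → (-19601692.536, -372976.838) m.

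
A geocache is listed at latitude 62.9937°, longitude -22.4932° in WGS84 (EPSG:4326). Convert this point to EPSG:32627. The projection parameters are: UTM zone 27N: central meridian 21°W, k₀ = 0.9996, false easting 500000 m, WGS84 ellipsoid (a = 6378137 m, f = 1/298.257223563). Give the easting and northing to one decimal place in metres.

Zone 27 central meridian λ₀ = 6×27 − 183 = -21°; Δλ = -1.4932°.
Transverse Mercator on WGS84 with k₀ = 0.9996 gives E = 424354.336 m, N = 6985765.583 m.

E 424354.3 m, N 6985765.6 m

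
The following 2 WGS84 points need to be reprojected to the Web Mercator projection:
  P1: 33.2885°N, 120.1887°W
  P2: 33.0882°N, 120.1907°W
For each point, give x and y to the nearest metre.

P1: x -13379345 m, y 3933660 m; P2: x -13379568 m, y 3907017 m

Web Mercator: x = R·λ, y = R·ln tan(π/4+φ/2), R = 6378137 m.
P1 (33.2885°, -120.1887°) → (-13379344.883, 3933660.421) m.
P2 (33.0882°, -120.1907°) → (-13379567.522, 3907016.898) m.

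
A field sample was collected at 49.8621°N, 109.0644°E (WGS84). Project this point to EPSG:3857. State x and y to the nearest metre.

Web Mercator is spherical with R = a = 6378137 m.
x = R·λ = 6378137 × 1.903532877 = 12140993.472 m.
y = R·ln tan(π/4 + φ/2) = 6378137 × 1.006944215 = 6422428.152 m.

x 12140993 m, y 6422428 m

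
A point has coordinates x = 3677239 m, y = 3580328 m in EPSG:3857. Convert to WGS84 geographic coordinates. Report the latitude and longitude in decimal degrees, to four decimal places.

R = 6378137 m. λ = x/R = 33.03319997°.
φ = 2·arctan(exp(y/R)) − 90° = 2·arctan(1.75303) − 90° = 30.59550162°.

lat 30.5955°, lon 33.0332°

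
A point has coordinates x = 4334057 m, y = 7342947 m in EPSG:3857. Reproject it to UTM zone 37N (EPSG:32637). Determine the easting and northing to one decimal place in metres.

Web Mercator inverse (R = 6378137 m) → φ = 54.90240032°, λ = 38.93349645°.
UTM 37N forward: E = 495735.546 m, N = 6083932.739 m.

E 495735.5 m, N 6083932.7 m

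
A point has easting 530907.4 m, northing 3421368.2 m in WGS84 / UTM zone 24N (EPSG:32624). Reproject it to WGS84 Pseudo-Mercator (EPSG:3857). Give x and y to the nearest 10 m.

Unproject from UTM 24N (λ₀ = -39°) → φ = 30.92530012°, λ = -38.67649996°.
Web Mercator (R = 6378137 m): x = -4305448.282 m, y = 3623051.736 m.

x -4305450 m, y 3623050 m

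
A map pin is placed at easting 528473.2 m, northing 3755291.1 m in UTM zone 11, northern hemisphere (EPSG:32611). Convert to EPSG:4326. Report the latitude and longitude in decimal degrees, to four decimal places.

lat 33.9377°, lon -116.6919°

Zone 11N: λ₀ = -117°, k₀ = 0.9996, false easting 500000 m.
Meridian distance M = (N − FN)/k₀ = 3756793.8 m.
Inverse transverse Mercator on WGS84 gives φ = 33.93770043°, λ = -116.69189971°.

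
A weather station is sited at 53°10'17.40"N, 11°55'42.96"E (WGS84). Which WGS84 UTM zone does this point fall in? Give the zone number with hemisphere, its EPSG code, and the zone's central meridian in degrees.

Zone 32N (EPSG:32632), central meridian 9°

UTM zone = ⌊(λ + 180)/6⌋ + 1; 11.9286° ∈ [6°, 12°) → zone 32.
Hemisphere: N (φ ≥ 0).
Central meridian λ₀ = 6×32 − 183 = 9°.
EPSG code: 32632.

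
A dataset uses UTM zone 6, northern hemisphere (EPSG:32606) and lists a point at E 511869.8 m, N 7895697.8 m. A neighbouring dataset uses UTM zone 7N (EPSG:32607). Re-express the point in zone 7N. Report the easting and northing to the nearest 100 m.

E 295900 m, N 7905200 m

UTM 6N → geographic: φ = 71.16380001°, λ = -146.67060082°.
UTM 7N (λ₀ = -141°) forward: E = 295924.876 m, N = 7905232.839 m.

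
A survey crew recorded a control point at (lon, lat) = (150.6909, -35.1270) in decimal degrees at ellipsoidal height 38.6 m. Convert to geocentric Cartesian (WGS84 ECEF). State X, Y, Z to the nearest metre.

WGS84: a = 6378137 m, e² = 0.006694380; N(φ) = a/√(1−e²sin²φ) = 6385216.826 m.
X = (N+h)·cosφ·cosλ = -4553857.344 m; Y = (N+h)·cosφ·sinλ = 2556456.676 m; Z = (N(1−e²)+h)·sinφ = -3649421.679 m.

X -4553857 m, Y 2556457 m, Z -3649422 m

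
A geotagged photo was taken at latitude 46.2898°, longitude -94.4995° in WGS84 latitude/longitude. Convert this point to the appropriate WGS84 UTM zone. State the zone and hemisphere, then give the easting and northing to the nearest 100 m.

Zone 15N: E 384500 m, N 5127300 m

Longitude -94.4995° lies in the 6° band [-96°, -90°), giving zone 15; latitude is north of the equator, so 15N.
Zone 15 central meridian λ₀ = 6×15 − 183 = -93°; Δλ = -1.4995°.
Transverse Mercator on WGS84 with k₀ = 0.9996 gives E = 384498.487 m, N = 5127339.714 m.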